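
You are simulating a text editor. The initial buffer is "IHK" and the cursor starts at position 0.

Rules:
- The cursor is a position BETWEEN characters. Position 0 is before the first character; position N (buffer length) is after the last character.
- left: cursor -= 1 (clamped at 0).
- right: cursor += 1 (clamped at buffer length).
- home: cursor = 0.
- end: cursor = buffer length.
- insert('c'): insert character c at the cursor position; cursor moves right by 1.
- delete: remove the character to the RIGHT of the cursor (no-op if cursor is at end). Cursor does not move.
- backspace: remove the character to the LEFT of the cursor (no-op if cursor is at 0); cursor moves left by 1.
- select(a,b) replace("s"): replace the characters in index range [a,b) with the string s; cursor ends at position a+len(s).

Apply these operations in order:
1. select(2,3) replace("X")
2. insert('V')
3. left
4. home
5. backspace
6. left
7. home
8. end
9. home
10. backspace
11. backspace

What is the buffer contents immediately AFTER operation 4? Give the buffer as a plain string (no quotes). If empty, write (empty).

After op 1 (select(2,3) replace("X")): buf='IHX' cursor=3
After op 2 (insert('V')): buf='IHXV' cursor=4
After op 3 (left): buf='IHXV' cursor=3
After op 4 (home): buf='IHXV' cursor=0

Answer: IHXV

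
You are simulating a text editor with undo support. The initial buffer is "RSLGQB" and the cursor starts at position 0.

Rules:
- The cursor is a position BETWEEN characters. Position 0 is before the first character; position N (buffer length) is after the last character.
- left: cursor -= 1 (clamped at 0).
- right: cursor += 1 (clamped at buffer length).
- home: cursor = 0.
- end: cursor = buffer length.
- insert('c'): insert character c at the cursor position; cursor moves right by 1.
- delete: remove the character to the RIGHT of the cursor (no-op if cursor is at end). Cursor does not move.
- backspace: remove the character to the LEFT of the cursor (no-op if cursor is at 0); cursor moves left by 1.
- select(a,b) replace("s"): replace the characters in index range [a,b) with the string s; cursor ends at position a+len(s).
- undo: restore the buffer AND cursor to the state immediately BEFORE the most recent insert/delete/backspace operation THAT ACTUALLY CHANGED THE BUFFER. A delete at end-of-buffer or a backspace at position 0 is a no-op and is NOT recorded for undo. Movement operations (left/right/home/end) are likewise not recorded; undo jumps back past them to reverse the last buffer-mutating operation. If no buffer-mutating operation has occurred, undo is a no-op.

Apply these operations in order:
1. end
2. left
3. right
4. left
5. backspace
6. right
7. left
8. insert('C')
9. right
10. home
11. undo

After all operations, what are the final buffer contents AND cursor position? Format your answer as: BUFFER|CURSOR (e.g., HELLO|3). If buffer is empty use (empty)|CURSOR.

Answer: RSLGB|4

Derivation:
After op 1 (end): buf='RSLGQB' cursor=6
After op 2 (left): buf='RSLGQB' cursor=5
After op 3 (right): buf='RSLGQB' cursor=6
After op 4 (left): buf='RSLGQB' cursor=5
After op 5 (backspace): buf='RSLGB' cursor=4
After op 6 (right): buf='RSLGB' cursor=5
After op 7 (left): buf='RSLGB' cursor=4
After op 8 (insert('C')): buf='RSLGCB' cursor=5
After op 9 (right): buf='RSLGCB' cursor=6
After op 10 (home): buf='RSLGCB' cursor=0
After op 11 (undo): buf='RSLGB' cursor=4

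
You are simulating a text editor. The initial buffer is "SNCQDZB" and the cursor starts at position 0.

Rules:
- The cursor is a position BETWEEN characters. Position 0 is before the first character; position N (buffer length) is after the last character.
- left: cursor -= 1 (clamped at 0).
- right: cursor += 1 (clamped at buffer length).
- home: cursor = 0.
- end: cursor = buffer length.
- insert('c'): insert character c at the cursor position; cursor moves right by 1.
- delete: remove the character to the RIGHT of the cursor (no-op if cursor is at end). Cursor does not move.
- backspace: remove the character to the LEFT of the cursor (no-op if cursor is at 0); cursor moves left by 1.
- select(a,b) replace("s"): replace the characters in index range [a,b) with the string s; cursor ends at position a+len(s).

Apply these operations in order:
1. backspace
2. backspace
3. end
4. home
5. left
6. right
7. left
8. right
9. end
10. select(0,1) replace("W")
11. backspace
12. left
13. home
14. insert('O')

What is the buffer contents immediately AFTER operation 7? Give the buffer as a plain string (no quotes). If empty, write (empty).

After op 1 (backspace): buf='SNCQDZB' cursor=0
After op 2 (backspace): buf='SNCQDZB' cursor=0
After op 3 (end): buf='SNCQDZB' cursor=7
After op 4 (home): buf='SNCQDZB' cursor=0
After op 5 (left): buf='SNCQDZB' cursor=0
After op 6 (right): buf='SNCQDZB' cursor=1
After op 7 (left): buf='SNCQDZB' cursor=0

Answer: SNCQDZB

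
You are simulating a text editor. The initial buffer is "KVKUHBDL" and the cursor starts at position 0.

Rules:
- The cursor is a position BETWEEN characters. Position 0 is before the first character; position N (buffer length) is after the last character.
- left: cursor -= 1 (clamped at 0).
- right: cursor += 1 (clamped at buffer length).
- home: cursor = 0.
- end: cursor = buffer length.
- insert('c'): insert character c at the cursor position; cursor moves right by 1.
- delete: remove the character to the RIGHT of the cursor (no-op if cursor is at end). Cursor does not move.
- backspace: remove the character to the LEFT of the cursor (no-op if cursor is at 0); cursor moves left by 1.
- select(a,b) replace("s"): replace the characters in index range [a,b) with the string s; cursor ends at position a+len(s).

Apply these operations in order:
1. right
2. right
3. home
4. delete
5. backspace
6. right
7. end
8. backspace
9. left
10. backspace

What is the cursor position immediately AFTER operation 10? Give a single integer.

Answer: 4

Derivation:
After op 1 (right): buf='KVKUHBDL' cursor=1
After op 2 (right): buf='KVKUHBDL' cursor=2
After op 3 (home): buf='KVKUHBDL' cursor=0
After op 4 (delete): buf='VKUHBDL' cursor=0
After op 5 (backspace): buf='VKUHBDL' cursor=0
After op 6 (right): buf='VKUHBDL' cursor=1
After op 7 (end): buf='VKUHBDL' cursor=7
After op 8 (backspace): buf='VKUHBD' cursor=6
After op 9 (left): buf='VKUHBD' cursor=5
After op 10 (backspace): buf='VKUHD' cursor=4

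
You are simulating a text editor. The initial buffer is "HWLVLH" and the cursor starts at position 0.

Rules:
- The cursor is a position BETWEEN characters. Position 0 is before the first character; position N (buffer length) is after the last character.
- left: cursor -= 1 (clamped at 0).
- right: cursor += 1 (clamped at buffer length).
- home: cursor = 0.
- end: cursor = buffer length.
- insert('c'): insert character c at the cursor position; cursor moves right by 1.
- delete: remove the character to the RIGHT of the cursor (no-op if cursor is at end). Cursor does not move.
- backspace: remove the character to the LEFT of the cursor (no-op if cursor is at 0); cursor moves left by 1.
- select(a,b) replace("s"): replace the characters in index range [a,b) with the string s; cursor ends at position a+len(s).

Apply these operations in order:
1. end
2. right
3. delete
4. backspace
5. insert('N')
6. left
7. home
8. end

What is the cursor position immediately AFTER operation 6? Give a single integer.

Answer: 5

Derivation:
After op 1 (end): buf='HWLVLH' cursor=6
After op 2 (right): buf='HWLVLH' cursor=6
After op 3 (delete): buf='HWLVLH' cursor=6
After op 4 (backspace): buf='HWLVL' cursor=5
After op 5 (insert('N')): buf='HWLVLN' cursor=6
After op 6 (left): buf='HWLVLN' cursor=5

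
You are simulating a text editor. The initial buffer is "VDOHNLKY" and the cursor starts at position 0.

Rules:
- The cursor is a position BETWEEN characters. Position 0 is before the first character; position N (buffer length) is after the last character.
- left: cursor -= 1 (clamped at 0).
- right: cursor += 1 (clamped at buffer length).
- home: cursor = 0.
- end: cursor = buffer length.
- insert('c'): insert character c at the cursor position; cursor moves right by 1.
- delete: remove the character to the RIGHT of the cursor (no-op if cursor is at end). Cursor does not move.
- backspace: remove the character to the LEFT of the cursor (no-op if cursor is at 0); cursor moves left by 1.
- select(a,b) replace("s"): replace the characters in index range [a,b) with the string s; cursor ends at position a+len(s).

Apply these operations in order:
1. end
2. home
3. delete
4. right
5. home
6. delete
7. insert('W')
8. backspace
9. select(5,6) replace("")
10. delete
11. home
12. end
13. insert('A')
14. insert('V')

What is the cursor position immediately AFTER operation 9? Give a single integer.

Answer: 5

Derivation:
After op 1 (end): buf='VDOHNLKY' cursor=8
After op 2 (home): buf='VDOHNLKY' cursor=0
After op 3 (delete): buf='DOHNLKY' cursor=0
After op 4 (right): buf='DOHNLKY' cursor=1
After op 5 (home): buf='DOHNLKY' cursor=0
After op 6 (delete): buf='OHNLKY' cursor=0
After op 7 (insert('W')): buf='WOHNLKY' cursor=1
After op 8 (backspace): buf='OHNLKY' cursor=0
After op 9 (select(5,6) replace("")): buf='OHNLK' cursor=5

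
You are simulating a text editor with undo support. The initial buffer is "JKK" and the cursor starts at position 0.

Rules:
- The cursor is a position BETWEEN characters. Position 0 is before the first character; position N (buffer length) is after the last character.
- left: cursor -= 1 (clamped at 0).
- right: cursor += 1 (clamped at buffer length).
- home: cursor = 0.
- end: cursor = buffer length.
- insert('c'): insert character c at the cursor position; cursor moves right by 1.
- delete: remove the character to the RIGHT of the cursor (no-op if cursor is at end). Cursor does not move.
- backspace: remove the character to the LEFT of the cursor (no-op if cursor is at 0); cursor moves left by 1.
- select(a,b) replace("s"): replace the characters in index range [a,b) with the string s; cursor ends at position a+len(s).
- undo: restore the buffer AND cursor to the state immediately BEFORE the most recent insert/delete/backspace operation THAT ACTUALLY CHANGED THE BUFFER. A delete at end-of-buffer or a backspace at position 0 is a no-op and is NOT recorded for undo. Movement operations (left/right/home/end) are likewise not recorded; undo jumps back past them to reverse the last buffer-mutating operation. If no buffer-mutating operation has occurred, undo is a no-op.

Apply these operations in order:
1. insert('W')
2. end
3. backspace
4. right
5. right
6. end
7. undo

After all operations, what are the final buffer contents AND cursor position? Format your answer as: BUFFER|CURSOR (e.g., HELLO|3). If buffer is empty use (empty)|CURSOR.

Answer: WJKK|4

Derivation:
After op 1 (insert('W')): buf='WJKK' cursor=1
After op 2 (end): buf='WJKK' cursor=4
After op 3 (backspace): buf='WJK' cursor=3
After op 4 (right): buf='WJK' cursor=3
After op 5 (right): buf='WJK' cursor=3
After op 6 (end): buf='WJK' cursor=3
After op 7 (undo): buf='WJKK' cursor=4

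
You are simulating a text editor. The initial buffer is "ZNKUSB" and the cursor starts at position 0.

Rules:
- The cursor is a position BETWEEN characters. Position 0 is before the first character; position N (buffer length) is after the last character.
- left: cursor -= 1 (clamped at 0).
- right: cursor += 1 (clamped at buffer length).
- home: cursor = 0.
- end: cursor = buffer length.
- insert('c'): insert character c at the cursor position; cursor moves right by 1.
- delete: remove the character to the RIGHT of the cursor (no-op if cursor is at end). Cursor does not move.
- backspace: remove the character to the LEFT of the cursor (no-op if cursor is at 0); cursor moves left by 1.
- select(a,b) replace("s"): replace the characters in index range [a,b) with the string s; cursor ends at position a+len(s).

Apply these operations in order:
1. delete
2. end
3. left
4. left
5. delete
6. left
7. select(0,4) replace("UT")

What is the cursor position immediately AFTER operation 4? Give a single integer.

Answer: 3

Derivation:
After op 1 (delete): buf='NKUSB' cursor=0
After op 2 (end): buf='NKUSB' cursor=5
After op 3 (left): buf='NKUSB' cursor=4
After op 4 (left): buf='NKUSB' cursor=3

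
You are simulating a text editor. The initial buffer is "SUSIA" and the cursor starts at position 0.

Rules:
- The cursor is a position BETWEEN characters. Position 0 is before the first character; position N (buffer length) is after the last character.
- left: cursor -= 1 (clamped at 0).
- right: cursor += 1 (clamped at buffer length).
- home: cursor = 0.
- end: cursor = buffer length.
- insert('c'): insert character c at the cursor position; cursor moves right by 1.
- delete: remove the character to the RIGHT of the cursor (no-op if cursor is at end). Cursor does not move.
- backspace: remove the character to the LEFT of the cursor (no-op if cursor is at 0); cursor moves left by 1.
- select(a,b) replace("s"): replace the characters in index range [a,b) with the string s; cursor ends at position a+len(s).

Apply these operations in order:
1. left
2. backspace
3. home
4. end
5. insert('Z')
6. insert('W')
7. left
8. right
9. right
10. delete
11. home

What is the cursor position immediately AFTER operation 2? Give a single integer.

Answer: 0

Derivation:
After op 1 (left): buf='SUSIA' cursor=0
After op 2 (backspace): buf='SUSIA' cursor=0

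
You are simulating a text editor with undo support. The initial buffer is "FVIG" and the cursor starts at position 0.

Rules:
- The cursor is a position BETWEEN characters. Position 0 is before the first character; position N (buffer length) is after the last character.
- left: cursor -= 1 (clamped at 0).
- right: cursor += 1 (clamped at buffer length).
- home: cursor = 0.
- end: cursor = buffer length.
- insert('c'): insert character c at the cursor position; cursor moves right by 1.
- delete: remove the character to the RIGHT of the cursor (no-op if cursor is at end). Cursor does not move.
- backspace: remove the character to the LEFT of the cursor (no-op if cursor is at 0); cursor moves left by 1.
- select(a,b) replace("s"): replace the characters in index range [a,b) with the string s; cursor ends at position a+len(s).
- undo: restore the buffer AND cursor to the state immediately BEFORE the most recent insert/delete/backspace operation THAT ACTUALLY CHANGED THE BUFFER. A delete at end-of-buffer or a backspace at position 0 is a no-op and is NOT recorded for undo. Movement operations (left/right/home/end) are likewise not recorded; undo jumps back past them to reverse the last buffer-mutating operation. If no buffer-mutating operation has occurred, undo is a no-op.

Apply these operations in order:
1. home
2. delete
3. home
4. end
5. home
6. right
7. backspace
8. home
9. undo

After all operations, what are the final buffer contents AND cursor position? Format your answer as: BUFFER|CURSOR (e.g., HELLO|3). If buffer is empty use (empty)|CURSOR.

After op 1 (home): buf='FVIG' cursor=0
After op 2 (delete): buf='VIG' cursor=0
After op 3 (home): buf='VIG' cursor=0
After op 4 (end): buf='VIG' cursor=3
After op 5 (home): buf='VIG' cursor=0
After op 6 (right): buf='VIG' cursor=1
After op 7 (backspace): buf='IG' cursor=0
After op 8 (home): buf='IG' cursor=0
After op 9 (undo): buf='VIG' cursor=1

Answer: VIG|1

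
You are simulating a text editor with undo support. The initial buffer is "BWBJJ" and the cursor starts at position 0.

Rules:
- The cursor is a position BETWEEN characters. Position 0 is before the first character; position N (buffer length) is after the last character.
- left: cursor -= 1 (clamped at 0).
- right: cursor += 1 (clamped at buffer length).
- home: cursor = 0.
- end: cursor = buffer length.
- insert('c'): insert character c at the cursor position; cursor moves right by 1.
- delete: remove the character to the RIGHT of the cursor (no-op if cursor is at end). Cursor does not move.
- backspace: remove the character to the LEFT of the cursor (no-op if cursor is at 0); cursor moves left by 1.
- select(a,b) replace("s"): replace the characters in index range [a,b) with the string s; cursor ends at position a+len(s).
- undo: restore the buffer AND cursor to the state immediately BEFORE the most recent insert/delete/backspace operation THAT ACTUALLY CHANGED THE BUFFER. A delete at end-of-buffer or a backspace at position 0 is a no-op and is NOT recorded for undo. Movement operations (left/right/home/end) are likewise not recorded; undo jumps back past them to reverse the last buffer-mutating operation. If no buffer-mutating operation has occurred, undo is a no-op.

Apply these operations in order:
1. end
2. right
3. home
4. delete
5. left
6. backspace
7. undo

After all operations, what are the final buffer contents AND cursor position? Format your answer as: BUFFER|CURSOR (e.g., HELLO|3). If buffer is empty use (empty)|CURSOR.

After op 1 (end): buf='BWBJJ' cursor=5
After op 2 (right): buf='BWBJJ' cursor=5
After op 3 (home): buf='BWBJJ' cursor=0
After op 4 (delete): buf='WBJJ' cursor=0
After op 5 (left): buf='WBJJ' cursor=0
After op 6 (backspace): buf='WBJJ' cursor=0
After op 7 (undo): buf='BWBJJ' cursor=0

Answer: BWBJJ|0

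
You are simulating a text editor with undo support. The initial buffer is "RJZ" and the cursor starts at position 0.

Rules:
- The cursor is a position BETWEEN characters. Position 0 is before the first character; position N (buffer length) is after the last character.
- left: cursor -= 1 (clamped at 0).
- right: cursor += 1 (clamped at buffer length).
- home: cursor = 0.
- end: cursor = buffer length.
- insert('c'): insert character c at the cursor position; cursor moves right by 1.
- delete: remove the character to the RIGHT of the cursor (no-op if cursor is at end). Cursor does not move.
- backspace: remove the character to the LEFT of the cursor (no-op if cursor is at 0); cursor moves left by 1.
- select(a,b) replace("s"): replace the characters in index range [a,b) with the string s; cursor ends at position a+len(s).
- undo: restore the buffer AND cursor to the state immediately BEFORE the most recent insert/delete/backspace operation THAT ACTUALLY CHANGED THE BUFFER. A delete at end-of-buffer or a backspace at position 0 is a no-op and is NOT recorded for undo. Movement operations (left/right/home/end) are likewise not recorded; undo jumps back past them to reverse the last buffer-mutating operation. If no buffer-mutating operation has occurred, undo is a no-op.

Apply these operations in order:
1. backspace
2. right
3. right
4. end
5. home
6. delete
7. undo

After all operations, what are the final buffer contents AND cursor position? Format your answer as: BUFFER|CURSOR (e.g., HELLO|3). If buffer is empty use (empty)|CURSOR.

Answer: RJZ|0

Derivation:
After op 1 (backspace): buf='RJZ' cursor=0
After op 2 (right): buf='RJZ' cursor=1
After op 3 (right): buf='RJZ' cursor=2
After op 4 (end): buf='RJZ' cursor=3
After op 5 (home): buf='RJZ' cursor=0
After op 6 (delete): buf='JZ' cursor=0
After op 7 (undo): buf='RJZ' cursor=0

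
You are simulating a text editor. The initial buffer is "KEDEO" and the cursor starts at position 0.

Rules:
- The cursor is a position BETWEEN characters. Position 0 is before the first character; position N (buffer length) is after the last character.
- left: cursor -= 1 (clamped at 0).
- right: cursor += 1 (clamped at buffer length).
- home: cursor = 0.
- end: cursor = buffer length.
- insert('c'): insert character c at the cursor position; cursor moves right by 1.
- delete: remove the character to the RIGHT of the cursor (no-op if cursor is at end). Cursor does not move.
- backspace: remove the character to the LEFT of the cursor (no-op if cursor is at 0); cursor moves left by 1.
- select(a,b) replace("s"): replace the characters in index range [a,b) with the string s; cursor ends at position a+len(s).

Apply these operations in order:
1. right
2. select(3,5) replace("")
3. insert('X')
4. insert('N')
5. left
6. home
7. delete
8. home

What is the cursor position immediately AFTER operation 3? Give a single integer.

Answer: 4

Derivation:
After op 1 (right): buf='KEDEO' cursor=1
After op 2 (select(3,5) replace("")): buf='KED' cursor=3
After op 3 (insert('X')): buf='KEDX' cursor=4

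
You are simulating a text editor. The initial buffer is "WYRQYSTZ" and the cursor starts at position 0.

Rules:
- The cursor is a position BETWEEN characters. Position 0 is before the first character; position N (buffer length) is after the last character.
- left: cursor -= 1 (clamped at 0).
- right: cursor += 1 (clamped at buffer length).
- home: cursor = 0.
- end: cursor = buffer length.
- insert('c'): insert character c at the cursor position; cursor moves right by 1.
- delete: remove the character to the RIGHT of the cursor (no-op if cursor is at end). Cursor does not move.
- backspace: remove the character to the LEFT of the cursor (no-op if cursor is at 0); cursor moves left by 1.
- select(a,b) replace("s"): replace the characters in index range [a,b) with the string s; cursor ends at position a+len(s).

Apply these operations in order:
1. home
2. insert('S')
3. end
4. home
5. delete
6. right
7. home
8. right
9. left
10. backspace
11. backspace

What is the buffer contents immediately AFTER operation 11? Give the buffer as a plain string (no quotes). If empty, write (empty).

Answer: WYRQYSTZ

Derivation:
After op 1 (home): buf='WYRQYSTZ' cursor=0
After op 2 (insert('S')): buf='SWYRQYSTZ' cursor=1
After op 3 (end): buf='SWYRQYSTZ' cursor=9
After op 4 (home): buf='SWYRQYSTZ' cursor=0
After op 5 (delete): buf='WYRQYSTZ' cursor=0
After op 6 (right): buf='WYRQYSTZ' cursor=1
After op 7 (home): buf='WYRQYSTZ' cursor=0
After op 8 (right): buf='WYRQYSTZ' cursor=1
After op 9 (left): buf='WYRQYSTZ' cursor=0
After op 10 (backspace): buf='WYRQYSTZ' cursor=0
After op 11 (backspace): buf='WYRQYSTZ' cursor=0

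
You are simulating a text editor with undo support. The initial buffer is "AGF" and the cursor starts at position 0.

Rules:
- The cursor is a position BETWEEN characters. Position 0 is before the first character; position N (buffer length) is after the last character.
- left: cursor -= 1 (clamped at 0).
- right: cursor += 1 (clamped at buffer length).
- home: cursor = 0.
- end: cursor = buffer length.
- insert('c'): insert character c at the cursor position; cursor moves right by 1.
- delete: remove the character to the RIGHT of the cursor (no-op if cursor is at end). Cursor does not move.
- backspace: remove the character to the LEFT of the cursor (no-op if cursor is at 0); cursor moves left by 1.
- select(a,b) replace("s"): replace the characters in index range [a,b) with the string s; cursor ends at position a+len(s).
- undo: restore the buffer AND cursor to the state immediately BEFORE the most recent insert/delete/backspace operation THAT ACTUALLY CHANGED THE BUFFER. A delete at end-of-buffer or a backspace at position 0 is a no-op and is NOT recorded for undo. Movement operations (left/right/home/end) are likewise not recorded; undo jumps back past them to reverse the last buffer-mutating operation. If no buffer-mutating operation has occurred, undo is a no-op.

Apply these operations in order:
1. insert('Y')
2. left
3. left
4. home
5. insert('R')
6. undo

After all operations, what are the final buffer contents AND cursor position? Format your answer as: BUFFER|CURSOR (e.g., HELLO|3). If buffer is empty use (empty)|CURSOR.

After op 1 (insert('Y')): buf='YAGF' cursor=1
After op 2 (left): buf='YAGF' cursor=0
After op 3 (left): buf='YAGF' cursor=0
After op 4 (home): buf='YAGF' cursor=0
After op 5 (insert('R')): buf='RYAGF' cursor=1
After op 6 (undo): buf='YAGF' cursor=0

Answer: YAGF|0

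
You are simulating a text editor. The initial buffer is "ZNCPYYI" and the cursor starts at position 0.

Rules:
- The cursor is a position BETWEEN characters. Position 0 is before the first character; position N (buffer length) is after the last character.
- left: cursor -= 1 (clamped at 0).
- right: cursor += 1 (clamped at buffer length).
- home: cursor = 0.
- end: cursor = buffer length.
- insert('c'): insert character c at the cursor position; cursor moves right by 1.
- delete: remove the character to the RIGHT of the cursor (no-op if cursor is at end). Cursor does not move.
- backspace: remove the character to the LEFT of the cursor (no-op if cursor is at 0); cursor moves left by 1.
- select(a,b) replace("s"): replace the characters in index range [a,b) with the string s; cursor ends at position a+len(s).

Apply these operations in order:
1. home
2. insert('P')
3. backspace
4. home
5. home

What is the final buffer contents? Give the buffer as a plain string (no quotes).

After op 1 (home): buf='ZNCPYYI' cursor=0
After op 2 (insert('P')): buf='PZNCPYYI' cursor=1
After op 3 (backspace): buf='ZNCPYYI' cursor=0
After op 4 (home): buf='ZNCPYYI' cursor=0
After op 5 (home): buf='ZNCPYYI' cursor=0

Answer: ZNCPYYI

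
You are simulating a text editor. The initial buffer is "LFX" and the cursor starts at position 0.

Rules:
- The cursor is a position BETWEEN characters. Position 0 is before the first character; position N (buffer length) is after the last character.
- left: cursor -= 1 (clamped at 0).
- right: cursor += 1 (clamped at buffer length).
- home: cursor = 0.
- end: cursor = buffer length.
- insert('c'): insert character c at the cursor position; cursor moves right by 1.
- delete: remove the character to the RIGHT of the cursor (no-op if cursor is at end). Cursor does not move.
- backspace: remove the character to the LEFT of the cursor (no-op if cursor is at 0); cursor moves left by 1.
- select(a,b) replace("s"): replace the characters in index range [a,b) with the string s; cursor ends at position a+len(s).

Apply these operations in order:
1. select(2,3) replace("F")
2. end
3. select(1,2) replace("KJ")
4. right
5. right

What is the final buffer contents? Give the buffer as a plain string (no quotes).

Answer: LKJF

Derivation:
After op 1 (select(2,3) replace("F")): buf='LFF' cursor=3
After op 2 (end): buf='LFF' cursor=3
After op 3 (select(1,2) replace("KJ")): buf='LKJF' cursor=3
After op 4 (right): buf='LKJF' cursor=4
After op 5 (right): buf='LKJF' cursor=4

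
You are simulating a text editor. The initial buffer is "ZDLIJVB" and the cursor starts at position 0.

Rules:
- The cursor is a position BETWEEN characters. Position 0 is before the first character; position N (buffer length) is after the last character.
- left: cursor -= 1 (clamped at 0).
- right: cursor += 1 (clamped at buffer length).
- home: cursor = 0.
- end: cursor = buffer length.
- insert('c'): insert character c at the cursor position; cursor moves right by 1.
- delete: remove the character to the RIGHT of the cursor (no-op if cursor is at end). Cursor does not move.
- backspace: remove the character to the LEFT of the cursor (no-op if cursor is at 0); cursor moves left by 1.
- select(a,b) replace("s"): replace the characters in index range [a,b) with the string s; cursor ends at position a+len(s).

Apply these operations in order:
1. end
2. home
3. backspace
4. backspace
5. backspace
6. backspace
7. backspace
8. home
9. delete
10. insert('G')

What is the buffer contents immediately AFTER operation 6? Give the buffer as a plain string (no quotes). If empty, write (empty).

Answer: ZDLIJVB

Derivation:
After op 1 (end): buf='ZDLIJVB' cursor=7
After op 2 (home): buf='ZDLIJVB' cursor=0
After op 3 (backspace): buf='ZDLIJVB' cursor=0
After op 4 (backspace): buf='ZDLIJVB' cursor=0
After op 5 (backspace): buf='ZDLIJVB' cursor=0
After op 6 (backspace): buf='ZDLIJVB' cursor=0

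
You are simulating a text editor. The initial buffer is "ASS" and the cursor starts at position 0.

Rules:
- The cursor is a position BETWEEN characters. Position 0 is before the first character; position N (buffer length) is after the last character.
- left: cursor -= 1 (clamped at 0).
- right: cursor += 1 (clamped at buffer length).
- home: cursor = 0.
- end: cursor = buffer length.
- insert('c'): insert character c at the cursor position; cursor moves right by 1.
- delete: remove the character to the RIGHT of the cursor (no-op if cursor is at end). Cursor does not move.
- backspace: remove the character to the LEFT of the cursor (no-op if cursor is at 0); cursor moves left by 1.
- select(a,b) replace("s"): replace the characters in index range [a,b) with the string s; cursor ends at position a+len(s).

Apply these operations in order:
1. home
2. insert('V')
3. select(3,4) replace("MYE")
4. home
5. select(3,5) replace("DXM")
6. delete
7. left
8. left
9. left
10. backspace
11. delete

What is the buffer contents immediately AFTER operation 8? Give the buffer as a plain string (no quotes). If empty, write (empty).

Answer: VASDXM

Derivation:
After op 1 (home): buf='ASS' cursor=0
After op 2 (insert('V')): buf='VASS' cursor=1
After op 3 (select(3,4) replace("MYE")): buf='VASMYE' cursor=6
After op 4 (home): buf='VASMYE' cursor=0
After op 5 (select(3,5) replace("DXM")): buf='VASDXME' cursor=6
After op 6 (delete): buf='VASDXM' cursor=6
After op 7 (left): buf='VASDXM' cursor=5
After op 8 (left): buf='VASDXM' cursor=4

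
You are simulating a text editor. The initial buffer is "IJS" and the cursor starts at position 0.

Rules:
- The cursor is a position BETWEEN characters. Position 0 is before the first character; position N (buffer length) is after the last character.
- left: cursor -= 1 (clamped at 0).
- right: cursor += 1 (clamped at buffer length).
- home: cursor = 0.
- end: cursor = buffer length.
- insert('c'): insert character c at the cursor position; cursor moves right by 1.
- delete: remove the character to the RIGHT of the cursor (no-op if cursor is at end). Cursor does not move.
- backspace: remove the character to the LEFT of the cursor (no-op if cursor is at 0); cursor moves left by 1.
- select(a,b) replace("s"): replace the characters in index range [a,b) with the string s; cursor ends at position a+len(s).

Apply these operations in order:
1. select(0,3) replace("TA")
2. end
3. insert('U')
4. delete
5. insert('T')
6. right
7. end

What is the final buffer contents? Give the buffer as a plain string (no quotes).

Answer: TAUT

Derivation:
After op 1 (select(0,3) replace("TA")): buf='TA' cursor=2
After op 2 (end): buf='TA' cursor=2
After op 3 (insert('U')): buf='TAU' cursor=3
After op 4 (delete): buf='TAU' cursor=3
After op 5 (insert('T')): buf='TAUT' cursor=4
After op 6 (right): buf='TAUT' cursor=4
After op 7 (end): buf='TAUT' cursor=4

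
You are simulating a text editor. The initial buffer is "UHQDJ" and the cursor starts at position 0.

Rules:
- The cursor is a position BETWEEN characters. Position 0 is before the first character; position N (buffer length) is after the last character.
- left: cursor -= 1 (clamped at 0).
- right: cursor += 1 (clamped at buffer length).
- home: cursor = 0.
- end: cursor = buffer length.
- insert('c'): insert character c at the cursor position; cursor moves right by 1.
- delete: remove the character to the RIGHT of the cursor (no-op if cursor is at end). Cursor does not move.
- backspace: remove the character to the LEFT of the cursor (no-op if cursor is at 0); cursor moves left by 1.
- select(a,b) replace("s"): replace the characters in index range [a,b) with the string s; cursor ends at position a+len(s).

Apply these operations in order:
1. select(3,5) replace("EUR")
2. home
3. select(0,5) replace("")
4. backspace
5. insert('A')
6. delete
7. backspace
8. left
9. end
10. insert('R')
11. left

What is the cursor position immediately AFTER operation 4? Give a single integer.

Answer: 0

Derivation:
After op 1 (select(3,5) replace("EUR")): buf='UHQEUR' cursor=6
After op 2 (home): buf='UHQEUR' cursor=0
After op 3 (select(0,5) replace("")): buf='R' cursor=0
After op 4 (backspace): buf='R' cursor=0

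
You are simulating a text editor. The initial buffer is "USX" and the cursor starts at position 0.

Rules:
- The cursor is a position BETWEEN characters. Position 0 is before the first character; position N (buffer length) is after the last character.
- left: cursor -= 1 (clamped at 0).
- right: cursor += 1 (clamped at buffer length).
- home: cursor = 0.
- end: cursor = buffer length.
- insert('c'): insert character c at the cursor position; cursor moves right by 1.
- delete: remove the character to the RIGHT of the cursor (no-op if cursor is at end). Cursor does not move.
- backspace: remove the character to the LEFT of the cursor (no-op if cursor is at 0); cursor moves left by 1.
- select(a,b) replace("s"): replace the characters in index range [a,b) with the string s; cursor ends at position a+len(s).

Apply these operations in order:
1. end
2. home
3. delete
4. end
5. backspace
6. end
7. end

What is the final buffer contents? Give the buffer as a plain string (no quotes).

After op 1 (end): buf='USX' cursor=3
After op 2 (home): buf='USX' cursor=0
After op 3 (delete): buf='SX' cursor=0
After op 4 (end): buf='SX' cursor=2
After op 5 (backspace): buf='S' cursor=1
After op 6 (end): buf='S' cursor=1
After op 7 (end): buf='S' cursor=1

Answer: S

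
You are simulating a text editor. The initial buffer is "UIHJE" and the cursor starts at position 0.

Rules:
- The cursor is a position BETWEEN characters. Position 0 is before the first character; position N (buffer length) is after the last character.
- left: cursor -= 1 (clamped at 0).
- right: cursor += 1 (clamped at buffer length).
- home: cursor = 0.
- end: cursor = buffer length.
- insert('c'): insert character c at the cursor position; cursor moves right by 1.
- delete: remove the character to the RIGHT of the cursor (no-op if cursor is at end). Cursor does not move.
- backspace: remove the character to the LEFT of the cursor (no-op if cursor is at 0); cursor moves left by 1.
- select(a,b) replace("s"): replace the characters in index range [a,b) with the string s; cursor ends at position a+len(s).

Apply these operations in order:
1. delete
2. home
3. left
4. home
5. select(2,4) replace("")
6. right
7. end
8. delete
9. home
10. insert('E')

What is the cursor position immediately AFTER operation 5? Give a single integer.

Answer: 2

Derivation:
After op 1 (delete): buf='IHJE' cursor=0
After op 2 (home): buf='IHJE' cursor=0
After op 3 (left): buf='IHJE' cursor=0
After op 4 (home): buf='IHJE' cursor=0
After op 5 (select(2,4) replace("")): buf='IH' cursor=2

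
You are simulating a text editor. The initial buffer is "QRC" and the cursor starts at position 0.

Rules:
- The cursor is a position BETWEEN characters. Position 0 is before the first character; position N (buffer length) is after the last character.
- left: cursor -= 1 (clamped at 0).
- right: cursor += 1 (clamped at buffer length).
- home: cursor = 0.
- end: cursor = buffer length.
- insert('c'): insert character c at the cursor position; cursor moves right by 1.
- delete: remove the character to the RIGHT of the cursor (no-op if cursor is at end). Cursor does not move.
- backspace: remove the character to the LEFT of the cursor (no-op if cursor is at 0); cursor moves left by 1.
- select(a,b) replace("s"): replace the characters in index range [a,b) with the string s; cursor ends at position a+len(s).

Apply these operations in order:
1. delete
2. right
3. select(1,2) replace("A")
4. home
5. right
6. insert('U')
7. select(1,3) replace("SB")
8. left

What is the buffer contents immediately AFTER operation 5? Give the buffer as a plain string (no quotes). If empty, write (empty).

Answer: RA

Derivation:
After op 1 (delete): buf='RC' cursor=0
After op 2 (right): buf='RC' cursor=1
After op 3 (select(1,2) replace("A")): buf='RA' cursor=2
After op 4 (home): buf='RA' cursor=0
After op 5 (right): buf='RA' cursor=1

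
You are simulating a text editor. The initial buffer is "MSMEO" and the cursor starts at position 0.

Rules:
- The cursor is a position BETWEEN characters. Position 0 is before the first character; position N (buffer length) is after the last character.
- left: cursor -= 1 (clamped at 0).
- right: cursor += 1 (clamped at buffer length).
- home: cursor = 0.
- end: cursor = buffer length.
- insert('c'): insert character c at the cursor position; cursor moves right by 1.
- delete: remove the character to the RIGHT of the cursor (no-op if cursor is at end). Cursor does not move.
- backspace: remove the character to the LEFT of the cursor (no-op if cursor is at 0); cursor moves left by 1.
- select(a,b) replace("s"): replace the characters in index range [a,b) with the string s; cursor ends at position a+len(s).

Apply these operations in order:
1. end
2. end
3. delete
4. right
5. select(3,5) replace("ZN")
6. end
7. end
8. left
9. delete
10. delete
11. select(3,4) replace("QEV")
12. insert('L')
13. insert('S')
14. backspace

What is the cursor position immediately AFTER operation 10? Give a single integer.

Answer: 4

Derivation:
After op 1 (end): buf='MSMEO' cursor=5
After op 2 (end): buf='MSMEO' cursor=5
After op 3 (delete): buf='MSMEO' cursor=5
After op 4 (right): buf='MSMEO' cursor=5
After op 5 (select(3,5) replace("ZN")): buf='MSMZN' cursor=5
After op 6 (end): buf='MSMZN' cursor=5
After op 7 (end): buf='MSMZN' cursor=5
After op 8 (left): buf='MSMZN' cursor=4
After op 9 (delete): buf='MSMZ' cursor=4
After op 10 (delete): buf='MSMZ' cursor=4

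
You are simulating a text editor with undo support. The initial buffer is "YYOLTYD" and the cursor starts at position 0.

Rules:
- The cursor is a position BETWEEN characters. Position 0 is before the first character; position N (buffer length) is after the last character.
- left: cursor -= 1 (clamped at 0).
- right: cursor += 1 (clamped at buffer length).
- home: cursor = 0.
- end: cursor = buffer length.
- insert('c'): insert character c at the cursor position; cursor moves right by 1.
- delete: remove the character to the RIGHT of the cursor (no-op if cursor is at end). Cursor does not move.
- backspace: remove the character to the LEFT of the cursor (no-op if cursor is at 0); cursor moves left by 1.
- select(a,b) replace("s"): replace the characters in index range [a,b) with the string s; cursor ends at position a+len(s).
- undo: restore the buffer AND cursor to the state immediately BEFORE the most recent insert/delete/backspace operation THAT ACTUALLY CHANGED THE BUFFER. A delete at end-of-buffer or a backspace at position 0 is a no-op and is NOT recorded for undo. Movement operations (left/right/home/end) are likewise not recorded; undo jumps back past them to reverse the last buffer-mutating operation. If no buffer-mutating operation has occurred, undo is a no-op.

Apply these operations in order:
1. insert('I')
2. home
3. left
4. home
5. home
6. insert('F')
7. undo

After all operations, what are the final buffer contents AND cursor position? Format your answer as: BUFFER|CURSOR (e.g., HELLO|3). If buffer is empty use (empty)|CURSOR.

After op 1 (insert('I')): buf='IYYOLTYD' cursor=1
After op 2 (home): buf='IYYOLTYD' cursor=0
After op 3 (left): buf='IYYOLTYD' cursor=0
After op 4 (home): buf='IYYOLTYD' cursor=0
After op 5 (home): buf='IYYOLTYD' cursor=0
After op 6 (insert('F')): buf='FIYYOLTYD' cursor=1
After op 7 (undo): buf='IYYOLTYD' cursor=0

Answer: IYYOLTYD|0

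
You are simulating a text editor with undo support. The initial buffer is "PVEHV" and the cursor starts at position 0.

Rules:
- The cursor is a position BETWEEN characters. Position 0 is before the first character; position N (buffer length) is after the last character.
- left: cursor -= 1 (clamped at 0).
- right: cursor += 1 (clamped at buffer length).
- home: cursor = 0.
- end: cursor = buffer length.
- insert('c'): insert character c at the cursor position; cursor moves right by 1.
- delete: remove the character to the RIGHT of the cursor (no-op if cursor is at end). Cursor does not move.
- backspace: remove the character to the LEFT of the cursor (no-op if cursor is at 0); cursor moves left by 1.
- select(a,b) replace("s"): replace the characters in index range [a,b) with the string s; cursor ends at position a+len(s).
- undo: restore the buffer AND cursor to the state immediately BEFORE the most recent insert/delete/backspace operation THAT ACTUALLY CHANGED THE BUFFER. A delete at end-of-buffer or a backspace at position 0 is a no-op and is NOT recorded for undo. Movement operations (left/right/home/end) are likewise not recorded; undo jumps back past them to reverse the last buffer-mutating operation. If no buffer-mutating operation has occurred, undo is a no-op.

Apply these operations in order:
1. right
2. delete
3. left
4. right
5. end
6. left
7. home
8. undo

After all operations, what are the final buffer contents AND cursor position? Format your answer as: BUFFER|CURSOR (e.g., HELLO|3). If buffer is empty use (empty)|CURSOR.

After op 1 (right): buf='PVEHV' cursor=1
After op 2 (delete): buf='PEHV' cursor=1
After op 3 (left): buf='PEHV' cursor=0
After op 4 (right): buf='PEHV' cursor=1
After op 5 (end): buf='PEHV' cursor=4
After op 6 (left): buf='PEHV' cursor=3
After op 7 (home): buf='PEHV' cursor=0
After op 8 (undo): buf='PVEHV' cursor=1

Answer: PVEHV|1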